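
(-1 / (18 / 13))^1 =-13 / 18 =-0.72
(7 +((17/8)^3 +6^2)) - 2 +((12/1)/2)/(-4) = 25137/512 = 49.10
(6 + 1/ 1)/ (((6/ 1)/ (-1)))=-7/ 6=-1.17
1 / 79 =0.01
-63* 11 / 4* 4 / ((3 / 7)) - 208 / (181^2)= -52974745 / 32761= -1617.01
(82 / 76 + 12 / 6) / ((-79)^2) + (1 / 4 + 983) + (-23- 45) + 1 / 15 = 6512243611 / 7114740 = 915.32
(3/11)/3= 1/11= 0.09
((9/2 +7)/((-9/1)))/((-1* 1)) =1.28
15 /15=1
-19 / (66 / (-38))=10.94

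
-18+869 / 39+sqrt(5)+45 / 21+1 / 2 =sqrt(5)+3781 / 546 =9.16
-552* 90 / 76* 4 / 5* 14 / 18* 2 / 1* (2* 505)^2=-15766665600 / 19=-829824505.26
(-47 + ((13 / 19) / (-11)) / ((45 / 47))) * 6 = -282.39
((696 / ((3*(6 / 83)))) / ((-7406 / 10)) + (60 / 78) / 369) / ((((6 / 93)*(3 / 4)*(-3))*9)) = 4770207460 / 1438826571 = 3.32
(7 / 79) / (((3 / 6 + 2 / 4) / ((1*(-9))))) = -0.80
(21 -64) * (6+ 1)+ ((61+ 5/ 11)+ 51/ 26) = -237.58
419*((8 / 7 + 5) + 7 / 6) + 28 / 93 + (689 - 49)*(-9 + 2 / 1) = -1844945 / 1302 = -1417.01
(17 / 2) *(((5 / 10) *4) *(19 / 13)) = 323 / 13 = 24.85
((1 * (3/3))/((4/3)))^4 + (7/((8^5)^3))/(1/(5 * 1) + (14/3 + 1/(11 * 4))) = 1283026990399653/4054998883237888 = 0.32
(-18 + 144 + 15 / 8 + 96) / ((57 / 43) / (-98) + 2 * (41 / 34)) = 64151829 / 687220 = 93.35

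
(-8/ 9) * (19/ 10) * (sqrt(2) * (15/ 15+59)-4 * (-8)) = -304 * sqrt(2)/ 3-2432/ 45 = -197.35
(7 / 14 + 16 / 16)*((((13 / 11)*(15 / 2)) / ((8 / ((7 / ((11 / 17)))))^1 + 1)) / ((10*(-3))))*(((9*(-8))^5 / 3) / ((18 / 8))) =73032683.76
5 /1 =5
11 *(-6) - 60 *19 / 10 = -180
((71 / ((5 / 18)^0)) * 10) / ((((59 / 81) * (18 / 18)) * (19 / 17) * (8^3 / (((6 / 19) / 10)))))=293301 / 5452544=0.05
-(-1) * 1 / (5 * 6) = 0.03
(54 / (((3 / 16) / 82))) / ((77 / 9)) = 212544 / 77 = 2760.31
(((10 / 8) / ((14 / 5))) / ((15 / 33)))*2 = 55 / 28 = 1.96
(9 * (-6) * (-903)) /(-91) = -6966 /13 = -535.85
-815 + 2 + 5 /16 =-13003 /16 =-812.69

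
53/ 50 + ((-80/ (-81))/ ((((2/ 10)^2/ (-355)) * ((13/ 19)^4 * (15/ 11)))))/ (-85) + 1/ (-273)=14292919493711/ 41294921850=346.12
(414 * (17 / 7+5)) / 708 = 1794 / 413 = 4.34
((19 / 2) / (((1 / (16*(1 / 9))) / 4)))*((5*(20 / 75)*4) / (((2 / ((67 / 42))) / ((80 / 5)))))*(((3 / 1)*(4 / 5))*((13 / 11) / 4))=33892352 / 10395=3260.45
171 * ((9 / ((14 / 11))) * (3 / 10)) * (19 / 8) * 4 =964953 / 280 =3446.26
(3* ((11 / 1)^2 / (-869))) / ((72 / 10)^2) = -275 / 34128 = -0.01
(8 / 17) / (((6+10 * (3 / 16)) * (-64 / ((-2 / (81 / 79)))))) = 158 / 86751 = 0.00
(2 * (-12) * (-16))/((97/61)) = 23424/97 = 241.48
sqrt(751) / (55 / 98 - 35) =-98*sqrt(751) / 3375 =-0.80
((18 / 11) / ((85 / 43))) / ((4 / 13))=5031 / 1870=2.69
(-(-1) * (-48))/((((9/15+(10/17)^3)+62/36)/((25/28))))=-16.97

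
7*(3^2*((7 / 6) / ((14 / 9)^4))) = 19683 / 1568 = 12.55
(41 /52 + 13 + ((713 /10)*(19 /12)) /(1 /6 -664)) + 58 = 71.62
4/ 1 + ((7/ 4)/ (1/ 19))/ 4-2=165/ 16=10.31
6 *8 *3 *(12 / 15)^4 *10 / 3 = 24576 / 125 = 196.61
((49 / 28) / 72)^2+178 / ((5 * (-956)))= -3632453 / 99118080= -0.04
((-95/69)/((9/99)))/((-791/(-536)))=-560120/54579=-10.26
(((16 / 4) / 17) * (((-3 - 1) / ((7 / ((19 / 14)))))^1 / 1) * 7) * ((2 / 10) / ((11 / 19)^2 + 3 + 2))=-27436 / 572985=-0.05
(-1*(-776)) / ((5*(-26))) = -388 / 65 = -5.97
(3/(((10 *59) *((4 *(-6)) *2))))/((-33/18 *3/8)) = 1/6490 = 0.00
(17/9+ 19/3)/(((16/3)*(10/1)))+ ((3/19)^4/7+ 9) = 2004226099/218939280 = 9.15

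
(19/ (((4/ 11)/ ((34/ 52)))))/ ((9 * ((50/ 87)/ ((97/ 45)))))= 9994589/ 702000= 14.24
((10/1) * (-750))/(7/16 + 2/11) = -1320000/109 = -12110.09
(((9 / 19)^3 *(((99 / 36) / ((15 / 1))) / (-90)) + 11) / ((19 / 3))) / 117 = 1160731 / 78192600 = 0.01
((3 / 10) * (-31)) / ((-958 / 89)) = 0.86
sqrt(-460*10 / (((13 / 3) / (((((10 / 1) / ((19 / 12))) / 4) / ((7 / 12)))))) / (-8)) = 30*sqrt(1193010) / 1729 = 18.95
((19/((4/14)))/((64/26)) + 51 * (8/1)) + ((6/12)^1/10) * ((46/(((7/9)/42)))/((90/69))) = 530.24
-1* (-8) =8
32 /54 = 0.59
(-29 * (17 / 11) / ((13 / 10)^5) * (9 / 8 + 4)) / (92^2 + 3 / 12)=-1010650000 / 138279538111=-0.01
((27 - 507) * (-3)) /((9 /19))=3040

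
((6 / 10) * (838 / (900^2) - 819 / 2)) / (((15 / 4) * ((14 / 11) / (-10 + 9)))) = 1824317891 / 35437500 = 51.48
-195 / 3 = -65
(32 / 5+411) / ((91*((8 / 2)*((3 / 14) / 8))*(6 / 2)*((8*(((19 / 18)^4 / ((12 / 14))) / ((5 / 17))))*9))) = 8114256 / 201606587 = 0.04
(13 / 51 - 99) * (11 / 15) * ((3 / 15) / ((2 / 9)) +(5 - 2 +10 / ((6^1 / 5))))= -10165166 / 11475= -885.85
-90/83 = -1.08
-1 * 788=-788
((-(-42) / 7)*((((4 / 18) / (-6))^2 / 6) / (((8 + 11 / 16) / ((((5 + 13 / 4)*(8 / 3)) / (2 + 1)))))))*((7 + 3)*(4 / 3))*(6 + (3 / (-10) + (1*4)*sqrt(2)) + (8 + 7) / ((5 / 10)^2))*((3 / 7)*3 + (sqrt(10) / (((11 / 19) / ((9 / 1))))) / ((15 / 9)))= 33.91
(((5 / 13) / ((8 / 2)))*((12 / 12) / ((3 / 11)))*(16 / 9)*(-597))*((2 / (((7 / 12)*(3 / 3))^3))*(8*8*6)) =-6455623680 / 4459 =-1447773.87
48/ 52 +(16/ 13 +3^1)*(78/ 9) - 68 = -1186/ 39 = -30.41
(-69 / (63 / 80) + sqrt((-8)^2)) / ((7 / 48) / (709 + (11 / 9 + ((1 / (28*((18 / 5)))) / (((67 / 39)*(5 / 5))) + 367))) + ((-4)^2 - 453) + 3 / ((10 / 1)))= 3041019806 / 16679588331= 0.18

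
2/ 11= 0.18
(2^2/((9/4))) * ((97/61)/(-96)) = -97/3294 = -0.03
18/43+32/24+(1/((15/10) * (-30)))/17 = 57587/32895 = 1.75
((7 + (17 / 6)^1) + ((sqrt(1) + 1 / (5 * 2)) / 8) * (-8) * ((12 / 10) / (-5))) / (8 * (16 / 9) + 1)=22719 / 34250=0.66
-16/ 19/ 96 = -1/ 114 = -0.01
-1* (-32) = 32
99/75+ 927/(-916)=7053/22900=0.31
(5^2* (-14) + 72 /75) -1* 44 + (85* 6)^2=6492674 /25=259706.96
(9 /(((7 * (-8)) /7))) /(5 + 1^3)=-3 /16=-0.19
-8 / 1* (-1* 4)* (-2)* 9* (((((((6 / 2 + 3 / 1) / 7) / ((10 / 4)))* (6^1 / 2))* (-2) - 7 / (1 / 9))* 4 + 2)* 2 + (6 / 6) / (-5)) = 10415808 / 35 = 297594.51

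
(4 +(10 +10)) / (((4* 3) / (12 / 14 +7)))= 110 / 7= 15.71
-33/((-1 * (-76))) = -33/76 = -0.43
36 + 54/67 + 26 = 4208/67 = 62.81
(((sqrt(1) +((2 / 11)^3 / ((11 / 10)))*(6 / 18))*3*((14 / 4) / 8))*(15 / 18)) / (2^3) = 1540105 / 11244288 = 0.14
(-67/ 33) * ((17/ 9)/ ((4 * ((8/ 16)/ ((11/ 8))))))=-1139/ 432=-2.64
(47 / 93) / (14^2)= 47 / 18228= 0.00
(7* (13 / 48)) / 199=91 / 9552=0.01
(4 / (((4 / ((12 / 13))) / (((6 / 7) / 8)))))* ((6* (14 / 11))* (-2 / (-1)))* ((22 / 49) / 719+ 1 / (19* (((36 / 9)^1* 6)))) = 407367 / 95722627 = 0.00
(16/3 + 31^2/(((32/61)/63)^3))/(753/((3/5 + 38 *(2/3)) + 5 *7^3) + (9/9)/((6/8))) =2136481818356322833/2266578944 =942601987.90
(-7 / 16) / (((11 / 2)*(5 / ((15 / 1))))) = -21 / 88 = -0.24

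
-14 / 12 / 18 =-7 / 108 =-0.06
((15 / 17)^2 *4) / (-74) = -450 / 10693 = -0.04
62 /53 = 1.17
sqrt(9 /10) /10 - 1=-1 + 3 * sqrt(10) /100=-0.91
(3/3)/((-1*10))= -0.10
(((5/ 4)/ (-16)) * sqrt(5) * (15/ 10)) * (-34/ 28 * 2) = 255 * sqrt(5)/ 896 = 0.64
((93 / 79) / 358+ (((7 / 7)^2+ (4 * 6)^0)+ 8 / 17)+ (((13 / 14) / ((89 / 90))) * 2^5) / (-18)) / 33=240986015 / 9884643846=0.02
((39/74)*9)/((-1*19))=-351/1406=-0.25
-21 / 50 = -0.42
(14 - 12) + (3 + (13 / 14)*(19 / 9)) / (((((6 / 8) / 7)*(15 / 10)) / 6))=5054 / 27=187.19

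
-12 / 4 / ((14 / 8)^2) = -48 / 49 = -0.98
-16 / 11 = -1.45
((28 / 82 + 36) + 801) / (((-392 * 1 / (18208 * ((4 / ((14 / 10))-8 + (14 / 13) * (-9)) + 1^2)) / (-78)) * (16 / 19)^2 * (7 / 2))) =-26635012623483 / 1575056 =-16910517.86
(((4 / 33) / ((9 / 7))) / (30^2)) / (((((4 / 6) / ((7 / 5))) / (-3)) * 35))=-7 / 371250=-0.00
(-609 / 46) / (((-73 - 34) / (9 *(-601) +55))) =-1630293 / 2461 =-662.45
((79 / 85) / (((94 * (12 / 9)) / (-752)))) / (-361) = 474 / 30685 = 0.02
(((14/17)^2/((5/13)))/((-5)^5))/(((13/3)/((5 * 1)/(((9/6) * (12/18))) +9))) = -8232/4515625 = -0.00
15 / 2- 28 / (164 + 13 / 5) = 1745 / 238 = 7.33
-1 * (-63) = 63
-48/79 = -0.61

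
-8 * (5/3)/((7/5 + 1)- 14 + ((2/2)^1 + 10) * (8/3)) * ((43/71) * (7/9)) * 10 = -43000/12141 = -3.54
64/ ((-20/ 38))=-608/ 5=-121.60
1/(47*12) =1/564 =0.00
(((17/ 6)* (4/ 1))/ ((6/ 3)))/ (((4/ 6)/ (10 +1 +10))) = 357/ 2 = 178.50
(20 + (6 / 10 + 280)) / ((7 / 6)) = 9018 / 35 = 257.66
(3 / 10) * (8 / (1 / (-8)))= -96 / 5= -19.20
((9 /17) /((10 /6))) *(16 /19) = 432 /1615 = 0.27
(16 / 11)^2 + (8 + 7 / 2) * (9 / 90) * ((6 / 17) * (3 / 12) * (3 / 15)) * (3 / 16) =13951447 / 6582400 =2.12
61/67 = 0.91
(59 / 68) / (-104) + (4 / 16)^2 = 383 / 7072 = 0.05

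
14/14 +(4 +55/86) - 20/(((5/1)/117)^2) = -4706591/430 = -10945.56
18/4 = 9/2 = 4.50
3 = 3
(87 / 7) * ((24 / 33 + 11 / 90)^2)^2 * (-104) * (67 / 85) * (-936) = 657057655539058748 / 1323043115625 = 496626.03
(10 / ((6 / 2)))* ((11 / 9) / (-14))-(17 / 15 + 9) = -9851 / 945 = -10.42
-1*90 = -90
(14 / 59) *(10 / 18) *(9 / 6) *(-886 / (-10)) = 3101 / 177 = 17.52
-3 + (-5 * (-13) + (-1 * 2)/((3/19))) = 148/3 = 49.33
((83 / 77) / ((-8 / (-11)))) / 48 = 83 / 2688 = 0.03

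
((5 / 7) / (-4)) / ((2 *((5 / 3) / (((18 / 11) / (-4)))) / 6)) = 81 / 616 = 0.13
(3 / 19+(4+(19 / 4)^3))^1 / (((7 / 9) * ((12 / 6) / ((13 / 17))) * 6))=5279703 / 578816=9.12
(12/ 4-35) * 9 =-288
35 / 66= 0.53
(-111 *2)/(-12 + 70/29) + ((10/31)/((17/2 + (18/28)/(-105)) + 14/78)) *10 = 4201364043/178552033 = 23.53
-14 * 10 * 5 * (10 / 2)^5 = -2187500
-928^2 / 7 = -861184 / 7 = -123026.29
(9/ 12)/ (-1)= -3/ 4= -0.75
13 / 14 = 0.93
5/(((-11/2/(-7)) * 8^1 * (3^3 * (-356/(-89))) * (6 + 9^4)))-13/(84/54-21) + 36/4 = 52801207853/5461117200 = 9.67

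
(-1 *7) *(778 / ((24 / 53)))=-144319 / 12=-12026.58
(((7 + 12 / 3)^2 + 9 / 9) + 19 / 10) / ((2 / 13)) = 16107 / 20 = 805.35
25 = 25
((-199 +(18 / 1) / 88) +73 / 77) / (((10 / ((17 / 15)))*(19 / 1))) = -1035929 / 877800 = -1.18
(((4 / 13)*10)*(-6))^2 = 57600 / 169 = 340.83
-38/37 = -1.03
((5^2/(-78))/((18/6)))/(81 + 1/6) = -25/18993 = -0.00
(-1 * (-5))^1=5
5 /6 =0.83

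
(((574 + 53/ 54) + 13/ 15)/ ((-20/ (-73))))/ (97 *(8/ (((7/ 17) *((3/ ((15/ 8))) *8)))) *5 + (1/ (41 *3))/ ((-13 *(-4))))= 42346726877/ 14831727525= 2.86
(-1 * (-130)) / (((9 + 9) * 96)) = 65 / 864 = 0.08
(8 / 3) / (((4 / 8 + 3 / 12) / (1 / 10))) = 16 / 45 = 0.36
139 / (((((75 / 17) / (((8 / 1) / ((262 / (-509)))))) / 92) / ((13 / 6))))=-2877018664 / 29475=-97608.78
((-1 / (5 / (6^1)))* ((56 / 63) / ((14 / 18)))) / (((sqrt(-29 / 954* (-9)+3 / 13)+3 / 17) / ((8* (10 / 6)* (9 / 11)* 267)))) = 21616388352 / 14510881 - 88891776* sqrt(957710) / 14510881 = -4505.27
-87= -87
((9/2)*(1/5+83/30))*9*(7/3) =5607/20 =280.35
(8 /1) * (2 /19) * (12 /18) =32 /57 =0.56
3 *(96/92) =72/23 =3.13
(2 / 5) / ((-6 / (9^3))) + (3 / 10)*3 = -477 / 10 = -47.70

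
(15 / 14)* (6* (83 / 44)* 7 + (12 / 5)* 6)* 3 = 92691 / 308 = 300.94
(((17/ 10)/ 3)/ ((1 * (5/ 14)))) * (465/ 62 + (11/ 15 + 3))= 40103/ 2250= 17.82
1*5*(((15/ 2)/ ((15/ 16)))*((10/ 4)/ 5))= 20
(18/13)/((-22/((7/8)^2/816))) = -147/2489344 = -0.00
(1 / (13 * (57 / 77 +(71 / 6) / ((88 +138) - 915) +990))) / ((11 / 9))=20034 / 315364991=0.00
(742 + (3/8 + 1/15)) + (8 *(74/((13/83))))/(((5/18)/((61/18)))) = 73093313/1560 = 46854.69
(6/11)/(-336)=-1/616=-0.00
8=8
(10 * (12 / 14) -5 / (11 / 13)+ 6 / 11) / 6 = 247 / 462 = 0.53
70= 70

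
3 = 3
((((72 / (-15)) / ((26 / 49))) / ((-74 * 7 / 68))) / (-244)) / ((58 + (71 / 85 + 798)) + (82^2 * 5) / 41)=-0.00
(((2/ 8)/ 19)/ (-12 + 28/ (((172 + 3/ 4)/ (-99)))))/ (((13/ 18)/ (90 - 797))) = 0.46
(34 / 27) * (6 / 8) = 17 / 18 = 0.94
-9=-9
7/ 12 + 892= 10711/ 12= 892.58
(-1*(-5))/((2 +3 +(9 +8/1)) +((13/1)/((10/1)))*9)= 50/337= 0.15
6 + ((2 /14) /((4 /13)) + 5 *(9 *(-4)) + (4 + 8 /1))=-4523 /28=-161.54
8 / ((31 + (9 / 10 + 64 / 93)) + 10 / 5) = 7440 / 32167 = 0.23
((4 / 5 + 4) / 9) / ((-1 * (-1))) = 0.53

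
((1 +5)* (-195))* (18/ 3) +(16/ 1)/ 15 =-105284/ 15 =-7018.93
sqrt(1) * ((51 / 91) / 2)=51 / 182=0.28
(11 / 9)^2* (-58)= -7018 / 81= -86.64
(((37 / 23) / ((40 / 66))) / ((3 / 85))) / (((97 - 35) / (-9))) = -10.92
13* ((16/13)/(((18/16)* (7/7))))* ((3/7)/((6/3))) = 64/21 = 3.05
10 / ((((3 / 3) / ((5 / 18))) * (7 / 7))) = 25 / 9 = 2.78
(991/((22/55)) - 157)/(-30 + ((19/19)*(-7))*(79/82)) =-190281/3013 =-63.15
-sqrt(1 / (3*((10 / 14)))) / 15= -sqrt(105) / 225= -0.05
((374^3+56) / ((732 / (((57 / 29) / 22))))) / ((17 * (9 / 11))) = 459.05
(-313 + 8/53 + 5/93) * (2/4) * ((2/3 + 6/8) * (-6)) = 6552514/4929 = 1329.38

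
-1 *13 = -13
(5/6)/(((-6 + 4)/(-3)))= 5/4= 1.25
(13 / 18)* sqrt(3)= 13* sqrt(3) / 18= 1.25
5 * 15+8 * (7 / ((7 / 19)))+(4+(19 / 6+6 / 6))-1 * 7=228.17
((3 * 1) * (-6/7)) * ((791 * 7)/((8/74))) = -263403/2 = -131701.50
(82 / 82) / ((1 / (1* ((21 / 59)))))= 21 / 59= 0.36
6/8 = 3/4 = 0.75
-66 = -66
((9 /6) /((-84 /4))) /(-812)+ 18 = 204625 /11368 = 18.00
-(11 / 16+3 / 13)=-191 / 208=-0.92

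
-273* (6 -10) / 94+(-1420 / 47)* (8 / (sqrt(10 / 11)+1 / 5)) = 755294 / 11233 -284000* sqrt(110) / 11233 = -197.93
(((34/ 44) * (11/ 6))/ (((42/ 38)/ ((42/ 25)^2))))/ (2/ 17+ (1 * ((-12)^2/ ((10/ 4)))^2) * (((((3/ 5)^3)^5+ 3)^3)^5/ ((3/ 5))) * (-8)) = -5702830272558896632134828329924264799012363496044528510451498492304602958770228226871187380945278508543370361393219061980908168862924867426045238971710205078125/ 1002982462483811418451758285851391517038117710590717155492564820046983791446489660231299657687965590308736999342363961490330054967907240255720628918937300610402089702133454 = -0.00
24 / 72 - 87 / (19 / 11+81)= -1961 / 2730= -0.72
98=98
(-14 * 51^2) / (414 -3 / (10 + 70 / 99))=-612680 / 6961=-88.02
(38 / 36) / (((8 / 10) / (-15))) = -475 / 24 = -19.79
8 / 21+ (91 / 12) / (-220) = 6403 / 18480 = 0.35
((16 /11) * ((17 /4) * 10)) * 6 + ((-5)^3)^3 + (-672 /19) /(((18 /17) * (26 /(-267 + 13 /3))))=-47742443849 /24453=-1952416.63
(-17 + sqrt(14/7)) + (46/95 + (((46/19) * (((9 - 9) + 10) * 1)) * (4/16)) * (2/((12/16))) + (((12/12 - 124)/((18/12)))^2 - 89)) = sqrt(2) + 1890868/285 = 6636.04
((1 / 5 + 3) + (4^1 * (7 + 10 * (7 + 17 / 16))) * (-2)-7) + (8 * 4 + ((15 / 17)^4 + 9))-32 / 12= -834200062 / 1252815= -665.86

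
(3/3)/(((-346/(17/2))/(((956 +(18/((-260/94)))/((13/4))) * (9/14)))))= -15417198/1023295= -15.07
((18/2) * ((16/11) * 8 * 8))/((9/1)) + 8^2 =1728/11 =157.09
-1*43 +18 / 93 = -1327 / 31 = -42.81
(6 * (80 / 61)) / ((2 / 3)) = 720 / 61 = 11.80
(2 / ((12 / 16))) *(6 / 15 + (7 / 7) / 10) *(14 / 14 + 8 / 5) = 52 / 15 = 3.47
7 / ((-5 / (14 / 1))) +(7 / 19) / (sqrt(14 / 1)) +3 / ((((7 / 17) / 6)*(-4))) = -2137 / 70 +sqrt(14) / 38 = -30.43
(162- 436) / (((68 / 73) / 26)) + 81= -128636 / 17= -7566.82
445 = 445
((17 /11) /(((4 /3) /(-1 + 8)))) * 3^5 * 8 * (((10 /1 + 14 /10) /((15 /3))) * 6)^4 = 2373607522010592 /4296875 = 552403205.12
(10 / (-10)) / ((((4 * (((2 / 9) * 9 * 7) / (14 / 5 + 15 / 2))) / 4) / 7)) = -103 / 20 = -5.15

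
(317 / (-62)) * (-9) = 2853 / 62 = 46.02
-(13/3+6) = -31/3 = -10.33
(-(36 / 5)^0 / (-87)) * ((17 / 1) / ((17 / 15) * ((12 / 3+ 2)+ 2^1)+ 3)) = 85 / 5249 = 0.02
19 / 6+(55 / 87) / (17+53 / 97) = 237118 / 74037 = 3.20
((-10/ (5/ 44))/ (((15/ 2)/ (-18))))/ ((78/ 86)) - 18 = 13966/ 65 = 214.86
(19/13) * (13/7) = 19/7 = 2.71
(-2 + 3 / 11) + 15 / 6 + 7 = 171 / 22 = 7.77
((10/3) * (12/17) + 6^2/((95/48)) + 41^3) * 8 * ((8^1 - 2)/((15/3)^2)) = 5344348368/40375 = 132367.76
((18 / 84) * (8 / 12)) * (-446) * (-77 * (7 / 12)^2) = 120197 / 72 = 1669.40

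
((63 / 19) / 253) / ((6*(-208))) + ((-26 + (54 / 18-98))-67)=-375945877 / 1999712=-188.00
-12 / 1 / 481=-12 / 481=-0.02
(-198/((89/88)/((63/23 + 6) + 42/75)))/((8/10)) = -23291532/10235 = -2275.67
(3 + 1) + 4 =8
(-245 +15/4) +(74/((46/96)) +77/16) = -30177/368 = -82.00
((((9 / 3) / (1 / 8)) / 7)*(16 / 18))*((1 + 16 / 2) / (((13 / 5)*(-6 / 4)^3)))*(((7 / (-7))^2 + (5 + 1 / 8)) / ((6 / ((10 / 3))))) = -11200 / 1053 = -10.64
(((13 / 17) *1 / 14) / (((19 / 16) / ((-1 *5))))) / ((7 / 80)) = -41600 / 15827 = -2.63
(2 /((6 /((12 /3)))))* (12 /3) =5.33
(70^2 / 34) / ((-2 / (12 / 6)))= -2450 / 17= -144.12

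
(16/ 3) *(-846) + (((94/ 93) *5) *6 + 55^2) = -1456.68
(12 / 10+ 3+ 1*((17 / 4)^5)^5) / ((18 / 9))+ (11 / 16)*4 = 28853137061742066500843331822549 / 11258999068426240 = 2562673367888918.33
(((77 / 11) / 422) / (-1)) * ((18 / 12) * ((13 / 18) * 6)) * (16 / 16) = -91 / 844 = -0.11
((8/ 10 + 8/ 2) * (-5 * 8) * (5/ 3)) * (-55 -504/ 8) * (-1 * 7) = -264320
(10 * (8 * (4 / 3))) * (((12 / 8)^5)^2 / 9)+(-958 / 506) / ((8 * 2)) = 691519 / 1012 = 683.32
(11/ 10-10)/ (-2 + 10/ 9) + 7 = 1361/ 80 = 17.01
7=7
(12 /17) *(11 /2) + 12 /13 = 1062 /221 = 4.81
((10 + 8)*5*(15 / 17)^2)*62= 1255500 / 289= 4344.29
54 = 54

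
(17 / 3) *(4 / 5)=68 / 15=4.53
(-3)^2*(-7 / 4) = -63 / 4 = -15.75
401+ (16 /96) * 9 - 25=755 /2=377.50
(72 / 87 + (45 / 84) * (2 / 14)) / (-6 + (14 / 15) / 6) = -231255 / 1494892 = -0.15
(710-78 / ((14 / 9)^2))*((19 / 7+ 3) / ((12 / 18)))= 1992630 / 343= 5809.42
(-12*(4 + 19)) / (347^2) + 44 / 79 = 5276192 / 9512311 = 0.55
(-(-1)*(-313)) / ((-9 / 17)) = 5321 / 9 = 591.22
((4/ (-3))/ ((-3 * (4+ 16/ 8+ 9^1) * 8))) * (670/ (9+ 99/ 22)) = 134/ 729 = 0.18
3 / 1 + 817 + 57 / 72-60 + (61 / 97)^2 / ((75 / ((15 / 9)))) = 2577013733 / 3387240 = 760.80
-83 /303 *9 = -249 /101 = -2.47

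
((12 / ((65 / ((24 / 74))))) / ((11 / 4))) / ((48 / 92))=1104 / 26455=0.04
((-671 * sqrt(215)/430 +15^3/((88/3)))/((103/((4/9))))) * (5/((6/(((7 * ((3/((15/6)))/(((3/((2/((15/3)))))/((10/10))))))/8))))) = 525/9064 -4697 * sqrt(215)/5979150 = 0.05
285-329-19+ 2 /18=-566 /9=-62.89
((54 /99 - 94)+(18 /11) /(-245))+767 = 165017 /245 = 673.54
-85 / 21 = -4.05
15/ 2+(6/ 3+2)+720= 1463/ 2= 731.50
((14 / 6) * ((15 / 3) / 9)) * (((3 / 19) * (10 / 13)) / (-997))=-350 / 2216331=-0.00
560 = 560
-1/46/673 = -0.00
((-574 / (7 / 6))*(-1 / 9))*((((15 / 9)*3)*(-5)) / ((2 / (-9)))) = 6150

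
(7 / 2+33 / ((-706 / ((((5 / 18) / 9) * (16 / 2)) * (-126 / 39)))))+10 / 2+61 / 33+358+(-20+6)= 322002709 / 908622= 354.39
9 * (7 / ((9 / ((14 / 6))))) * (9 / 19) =147 / 19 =7.74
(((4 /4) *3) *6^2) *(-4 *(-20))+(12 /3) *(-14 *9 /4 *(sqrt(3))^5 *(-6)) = 8640+6804 *sqrt(3) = 20424.87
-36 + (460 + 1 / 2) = 849 / 2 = 424.50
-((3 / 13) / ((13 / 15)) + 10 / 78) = -200 / 507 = -0.39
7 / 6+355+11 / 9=6433 / 18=357.39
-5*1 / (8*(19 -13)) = -5 / 48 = -0.10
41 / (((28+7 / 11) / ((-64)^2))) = 1847296 / 315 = 5864.43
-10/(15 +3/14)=-140/213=-0.66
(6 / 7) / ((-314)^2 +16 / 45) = 135 / 15528926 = 0.00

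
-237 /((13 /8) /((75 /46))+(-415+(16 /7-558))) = 497700 /2036407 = 0.24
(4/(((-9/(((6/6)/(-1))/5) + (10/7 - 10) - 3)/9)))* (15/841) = 210/10933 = 0.02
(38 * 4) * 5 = 760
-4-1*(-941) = 937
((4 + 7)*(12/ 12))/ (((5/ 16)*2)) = 17.60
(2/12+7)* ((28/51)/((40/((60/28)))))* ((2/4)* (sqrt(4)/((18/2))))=43/1836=0.02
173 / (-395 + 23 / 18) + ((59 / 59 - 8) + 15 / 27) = -439072 / 63783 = -6.88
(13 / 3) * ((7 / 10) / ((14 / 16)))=52 / 15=3.47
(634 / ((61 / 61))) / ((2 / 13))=4121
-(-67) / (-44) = -67 / 44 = -1.52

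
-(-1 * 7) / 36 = 7 / 36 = 0.19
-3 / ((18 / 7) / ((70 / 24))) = -245 / 72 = -3.40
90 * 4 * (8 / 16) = 180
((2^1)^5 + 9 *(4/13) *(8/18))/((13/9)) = 3888/169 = 23.01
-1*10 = -10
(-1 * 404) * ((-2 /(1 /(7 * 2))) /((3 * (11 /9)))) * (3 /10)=50904 /55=925.53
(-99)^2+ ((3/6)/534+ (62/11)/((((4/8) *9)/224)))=355314733/35244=10081.57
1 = 1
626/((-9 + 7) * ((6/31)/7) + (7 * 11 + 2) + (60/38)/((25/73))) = 12904990/1722491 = 7.49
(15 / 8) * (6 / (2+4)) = 15 / 8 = 1.88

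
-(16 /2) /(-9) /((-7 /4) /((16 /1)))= -512 /63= -8.13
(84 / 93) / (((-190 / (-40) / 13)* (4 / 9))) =3276 / 589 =5.56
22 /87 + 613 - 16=51961 /87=597.25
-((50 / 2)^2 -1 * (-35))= -660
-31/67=-0.46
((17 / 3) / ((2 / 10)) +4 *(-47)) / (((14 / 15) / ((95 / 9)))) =-227525 / 126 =-1805.75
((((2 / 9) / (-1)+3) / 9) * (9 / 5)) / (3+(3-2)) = 5 / 36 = 0.14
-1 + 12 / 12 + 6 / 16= 3 / 8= 0.38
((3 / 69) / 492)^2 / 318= 1 / 40720490208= 0.00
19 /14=1.36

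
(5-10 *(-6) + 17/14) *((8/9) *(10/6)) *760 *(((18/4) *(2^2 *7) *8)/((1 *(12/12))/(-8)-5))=-601190400/41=-14663180.49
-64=-64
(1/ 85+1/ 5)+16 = 1378/ 85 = 16.21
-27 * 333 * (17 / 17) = -8991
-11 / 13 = -0.85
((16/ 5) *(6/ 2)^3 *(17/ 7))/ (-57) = -2448/ 665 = -3.68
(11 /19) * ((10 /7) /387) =110 /51471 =0.00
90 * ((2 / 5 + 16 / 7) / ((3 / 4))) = 322.29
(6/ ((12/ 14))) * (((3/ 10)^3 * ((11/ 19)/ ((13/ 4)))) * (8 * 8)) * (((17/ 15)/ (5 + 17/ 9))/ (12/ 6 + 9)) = 154224/ 4785625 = 0.03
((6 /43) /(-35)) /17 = -6 /25585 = -0.00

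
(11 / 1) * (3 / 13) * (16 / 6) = 88 / 13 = 6.77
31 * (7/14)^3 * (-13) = -403/8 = -50.38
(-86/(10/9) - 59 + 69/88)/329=-59671/144760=-0.41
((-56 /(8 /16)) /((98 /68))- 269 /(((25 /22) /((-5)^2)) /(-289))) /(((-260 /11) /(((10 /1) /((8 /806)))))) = -2041152685 /28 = -72898310.18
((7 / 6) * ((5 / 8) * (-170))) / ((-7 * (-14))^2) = -425 / 32928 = -0.01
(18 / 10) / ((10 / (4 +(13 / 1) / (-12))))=21 / 40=0.52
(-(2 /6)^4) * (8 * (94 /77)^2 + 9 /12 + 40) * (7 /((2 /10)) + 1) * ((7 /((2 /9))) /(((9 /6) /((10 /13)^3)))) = -416393000 /1860859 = -223.76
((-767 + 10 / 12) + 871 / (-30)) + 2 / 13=-51678 / 65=-795.05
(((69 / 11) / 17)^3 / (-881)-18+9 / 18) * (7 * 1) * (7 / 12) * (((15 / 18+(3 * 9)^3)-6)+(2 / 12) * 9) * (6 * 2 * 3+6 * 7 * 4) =-291653980821294413 / 1016653737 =-286876416.43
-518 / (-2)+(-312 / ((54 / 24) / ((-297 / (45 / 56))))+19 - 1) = 257641 / 5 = 51528.20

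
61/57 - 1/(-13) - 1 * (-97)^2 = -6971219/741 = -9407.85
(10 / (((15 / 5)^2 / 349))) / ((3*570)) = 0.23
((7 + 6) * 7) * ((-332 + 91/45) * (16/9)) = -21620144/405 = -53383.07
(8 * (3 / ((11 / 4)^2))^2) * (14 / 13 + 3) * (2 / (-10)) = -976896 / 951665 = -1.03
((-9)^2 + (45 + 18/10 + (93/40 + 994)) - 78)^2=70040161/64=1094377.52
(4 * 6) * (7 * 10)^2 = 117600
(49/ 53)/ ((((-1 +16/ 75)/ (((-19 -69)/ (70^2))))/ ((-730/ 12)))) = -4015/ 3127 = -1.28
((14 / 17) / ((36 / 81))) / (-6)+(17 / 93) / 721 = -1406957 / 4559604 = -0.31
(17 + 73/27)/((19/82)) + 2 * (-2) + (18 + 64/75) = 67426/675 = 99.89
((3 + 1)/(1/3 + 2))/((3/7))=4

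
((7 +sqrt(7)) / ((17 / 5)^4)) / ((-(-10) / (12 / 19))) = 750 * sqrt(7) / 1586899 +5250 / 1586899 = 0.00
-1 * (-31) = 31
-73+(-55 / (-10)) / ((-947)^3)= -123994605969 / 1698556246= -73.00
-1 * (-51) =51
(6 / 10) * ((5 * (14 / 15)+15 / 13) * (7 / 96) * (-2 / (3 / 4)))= -1589 / 2340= -0.68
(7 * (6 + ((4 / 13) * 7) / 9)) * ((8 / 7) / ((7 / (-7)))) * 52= -23360 / 9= -2595.56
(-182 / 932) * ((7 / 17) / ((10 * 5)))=-637 / 396100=-0.00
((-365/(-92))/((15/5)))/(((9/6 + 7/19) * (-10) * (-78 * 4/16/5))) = 6935/382122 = 0.02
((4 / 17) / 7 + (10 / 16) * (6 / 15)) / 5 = 0.06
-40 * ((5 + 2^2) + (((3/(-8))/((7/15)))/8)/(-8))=-161505/448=-360.50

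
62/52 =1.19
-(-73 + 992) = -919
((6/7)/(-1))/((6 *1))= -0.14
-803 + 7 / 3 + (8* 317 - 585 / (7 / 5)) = 27667 / 21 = 1317.48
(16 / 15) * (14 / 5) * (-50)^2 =7466.67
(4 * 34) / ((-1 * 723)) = -136 / 723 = -0.19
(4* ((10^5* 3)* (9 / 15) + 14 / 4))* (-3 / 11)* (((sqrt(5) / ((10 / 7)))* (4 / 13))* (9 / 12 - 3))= 68041323* sqrt(5) / 715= 212790.24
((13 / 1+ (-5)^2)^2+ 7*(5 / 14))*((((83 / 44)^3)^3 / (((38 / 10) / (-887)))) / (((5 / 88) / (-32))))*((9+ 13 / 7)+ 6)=2572966971654958472382337 / 2653996792832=969468756934.49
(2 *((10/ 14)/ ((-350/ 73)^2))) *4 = 10658/ 42875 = 0.25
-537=-537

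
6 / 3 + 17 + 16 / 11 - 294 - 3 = -3042 / 11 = -276.55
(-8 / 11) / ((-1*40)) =1 / 55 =0.02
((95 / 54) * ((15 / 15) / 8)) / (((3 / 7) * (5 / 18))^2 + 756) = 4655 / 16003308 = 0.00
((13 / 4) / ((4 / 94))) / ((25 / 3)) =1833 / 200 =9.16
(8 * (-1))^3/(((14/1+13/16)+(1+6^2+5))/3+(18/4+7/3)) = -24576/1237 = -19.87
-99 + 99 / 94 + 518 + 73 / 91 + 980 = 11982917 / 8554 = 1400.86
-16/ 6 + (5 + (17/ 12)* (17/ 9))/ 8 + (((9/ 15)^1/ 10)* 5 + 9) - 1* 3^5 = -1016959/ 4320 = -235.41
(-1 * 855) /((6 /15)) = -4275 /2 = -2137.50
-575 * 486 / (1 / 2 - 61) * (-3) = -1676700 / 121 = -13857.02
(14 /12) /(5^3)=7 /750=0.01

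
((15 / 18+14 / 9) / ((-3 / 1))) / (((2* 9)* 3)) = -43 / 2916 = -0.01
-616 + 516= -100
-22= -22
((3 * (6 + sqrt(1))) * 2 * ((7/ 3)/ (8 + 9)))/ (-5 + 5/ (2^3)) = -112/ 85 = -1.32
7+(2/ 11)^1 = 79/ 11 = 7.18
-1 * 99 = -99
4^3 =64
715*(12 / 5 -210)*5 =-742170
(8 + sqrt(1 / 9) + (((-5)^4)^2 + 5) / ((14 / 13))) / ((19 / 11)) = 83792060 / 399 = 210005.16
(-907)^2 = 822649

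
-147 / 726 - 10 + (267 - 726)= -469.20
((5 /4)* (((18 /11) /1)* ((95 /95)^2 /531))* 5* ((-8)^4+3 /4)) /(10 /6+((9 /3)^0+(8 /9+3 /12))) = 3687075 /177826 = 20.73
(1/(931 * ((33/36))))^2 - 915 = -95963443971/104878081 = -915.00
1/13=0.08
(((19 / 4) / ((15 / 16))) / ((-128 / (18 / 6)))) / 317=-19 / 50720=-0.00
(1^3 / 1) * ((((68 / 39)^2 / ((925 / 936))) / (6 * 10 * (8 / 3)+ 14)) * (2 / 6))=18496 / 3138525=0.01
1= 1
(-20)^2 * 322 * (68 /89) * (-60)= -525504000 /89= -5904539.33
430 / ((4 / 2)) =215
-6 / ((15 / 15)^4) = -6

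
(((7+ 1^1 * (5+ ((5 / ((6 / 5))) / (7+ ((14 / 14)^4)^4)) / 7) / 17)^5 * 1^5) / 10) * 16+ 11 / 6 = 125930641987708086032569 / 3800327384961515520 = 33136.79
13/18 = 0.72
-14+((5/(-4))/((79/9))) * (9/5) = -4505/316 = -14.26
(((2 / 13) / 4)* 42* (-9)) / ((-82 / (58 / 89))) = 5481 / 47437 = 0.12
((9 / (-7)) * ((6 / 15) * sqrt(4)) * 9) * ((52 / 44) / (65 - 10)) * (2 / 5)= -8424 / 105875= -0.08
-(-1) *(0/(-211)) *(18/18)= 0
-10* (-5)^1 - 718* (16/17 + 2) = -35050/17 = -2061.76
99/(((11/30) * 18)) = 15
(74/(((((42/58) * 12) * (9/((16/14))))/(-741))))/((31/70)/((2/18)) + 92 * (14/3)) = -10601240/5732811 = -1.85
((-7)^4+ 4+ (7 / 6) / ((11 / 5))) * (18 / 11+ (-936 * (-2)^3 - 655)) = 11936111465 / 726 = 16440924.88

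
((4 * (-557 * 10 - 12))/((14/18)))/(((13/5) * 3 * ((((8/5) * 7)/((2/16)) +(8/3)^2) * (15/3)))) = -376785/49504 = -7.61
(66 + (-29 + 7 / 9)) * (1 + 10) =3740 / 9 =415.56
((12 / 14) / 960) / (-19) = -1 / 21280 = -0.00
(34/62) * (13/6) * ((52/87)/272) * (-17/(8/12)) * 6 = -2873/7192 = -0.40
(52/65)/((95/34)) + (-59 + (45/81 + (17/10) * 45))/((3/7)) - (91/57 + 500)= -11777981/25650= -459.18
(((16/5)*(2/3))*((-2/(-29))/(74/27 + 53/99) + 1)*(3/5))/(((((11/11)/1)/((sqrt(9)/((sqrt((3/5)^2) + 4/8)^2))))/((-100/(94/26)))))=-306009600/3414257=-89.63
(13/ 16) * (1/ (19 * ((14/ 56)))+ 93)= 23023/ 304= 75.73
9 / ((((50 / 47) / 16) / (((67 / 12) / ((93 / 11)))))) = 69278 / 775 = 89.39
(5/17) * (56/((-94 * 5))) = -28/799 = -0.04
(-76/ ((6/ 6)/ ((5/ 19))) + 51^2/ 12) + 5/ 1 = 807/ 4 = 201.75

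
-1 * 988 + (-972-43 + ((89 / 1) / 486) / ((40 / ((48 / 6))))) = -4867201 / 2430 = -2002.96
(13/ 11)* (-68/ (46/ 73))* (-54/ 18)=96798/ 253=382.60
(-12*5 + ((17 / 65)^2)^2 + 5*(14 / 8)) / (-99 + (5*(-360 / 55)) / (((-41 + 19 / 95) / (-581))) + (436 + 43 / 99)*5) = -6158171121003 / 194331043270000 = -0.03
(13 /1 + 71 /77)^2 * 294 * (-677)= -4667985408 /121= -38578391.80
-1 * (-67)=67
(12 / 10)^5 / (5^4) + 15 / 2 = 29312427 / 3906250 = 7.50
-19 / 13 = -1.46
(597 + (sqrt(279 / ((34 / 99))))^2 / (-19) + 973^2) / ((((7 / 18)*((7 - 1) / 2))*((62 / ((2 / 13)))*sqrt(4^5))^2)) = 1835834925 / 376019710976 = 0.00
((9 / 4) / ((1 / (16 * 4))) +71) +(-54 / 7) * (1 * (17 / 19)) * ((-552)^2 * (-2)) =559465139 / 133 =4206504.80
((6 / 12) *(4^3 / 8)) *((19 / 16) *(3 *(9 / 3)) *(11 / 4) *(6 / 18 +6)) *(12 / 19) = 1881 / 4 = 470.25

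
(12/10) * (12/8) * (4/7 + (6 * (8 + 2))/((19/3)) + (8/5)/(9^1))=61184/3325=18.40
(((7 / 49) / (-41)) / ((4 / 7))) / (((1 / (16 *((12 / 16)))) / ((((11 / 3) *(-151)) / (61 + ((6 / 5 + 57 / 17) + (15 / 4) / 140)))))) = 15812720 / 25597079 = 0.62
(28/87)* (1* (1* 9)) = 84/29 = 2.90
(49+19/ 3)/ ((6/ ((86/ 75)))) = 7138/ 675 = 10.57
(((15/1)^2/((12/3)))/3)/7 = 75/28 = 2.68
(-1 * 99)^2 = 9801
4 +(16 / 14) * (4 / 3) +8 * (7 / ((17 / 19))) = 24316 / 357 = 68.11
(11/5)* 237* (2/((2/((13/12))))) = 11297/20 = 564.85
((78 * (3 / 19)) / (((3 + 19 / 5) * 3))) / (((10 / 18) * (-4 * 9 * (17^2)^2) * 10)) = -39 / 1079091320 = -0.00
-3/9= -1/3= -0.33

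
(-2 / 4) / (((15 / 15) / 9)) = -9 / 2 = -4.50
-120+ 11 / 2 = -229 / 2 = -114.50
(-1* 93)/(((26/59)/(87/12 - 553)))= 11978121/104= 115174.24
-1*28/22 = -14/11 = -1.27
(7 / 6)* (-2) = -7 / 3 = -2.33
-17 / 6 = -2.83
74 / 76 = 0.97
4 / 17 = 0.24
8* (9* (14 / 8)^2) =441 / 2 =220.50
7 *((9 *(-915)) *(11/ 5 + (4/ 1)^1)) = -357399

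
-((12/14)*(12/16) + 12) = -177/14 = -12.64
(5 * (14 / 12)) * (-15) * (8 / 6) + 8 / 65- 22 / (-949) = -116.52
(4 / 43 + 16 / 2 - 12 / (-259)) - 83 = -833723 / 11137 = -74.86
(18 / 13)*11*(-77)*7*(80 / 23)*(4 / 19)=-34151040 / 5681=-6011.45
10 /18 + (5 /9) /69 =350 /621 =0.56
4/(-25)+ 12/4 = 71/25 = 2.84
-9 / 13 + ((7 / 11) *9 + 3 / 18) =4463 / 858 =5.20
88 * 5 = 440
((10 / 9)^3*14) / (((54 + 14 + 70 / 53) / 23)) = 8533000 / 1339173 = 6.37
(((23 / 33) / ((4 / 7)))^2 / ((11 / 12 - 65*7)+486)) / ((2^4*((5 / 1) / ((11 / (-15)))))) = -25921 / 60667200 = -0.00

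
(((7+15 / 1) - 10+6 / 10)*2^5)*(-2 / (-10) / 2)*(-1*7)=-7056 / 25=-282.24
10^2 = 100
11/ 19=0.58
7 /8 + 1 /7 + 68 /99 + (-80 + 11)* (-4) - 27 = 1389907 /5544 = 250.70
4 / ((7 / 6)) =24 / 7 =3.43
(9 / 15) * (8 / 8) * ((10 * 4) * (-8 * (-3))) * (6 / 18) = 192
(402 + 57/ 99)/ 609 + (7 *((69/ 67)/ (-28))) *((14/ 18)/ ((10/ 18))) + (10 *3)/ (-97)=-22679647/ 2612208060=-0.01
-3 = -3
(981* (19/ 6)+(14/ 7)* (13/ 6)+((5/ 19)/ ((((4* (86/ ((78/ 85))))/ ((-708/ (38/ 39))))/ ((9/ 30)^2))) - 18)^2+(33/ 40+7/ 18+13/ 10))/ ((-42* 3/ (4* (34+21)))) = -948367746166666950091/ 157940027010108000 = -6004.61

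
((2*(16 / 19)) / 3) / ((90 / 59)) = 944 / 2565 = 0.37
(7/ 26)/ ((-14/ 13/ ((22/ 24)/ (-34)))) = 11/ 1632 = 0.01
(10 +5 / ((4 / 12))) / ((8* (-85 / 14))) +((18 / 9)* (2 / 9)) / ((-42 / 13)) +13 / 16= 8237 / 51408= 0.16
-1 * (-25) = 25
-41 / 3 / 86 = -41 / 258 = -0.16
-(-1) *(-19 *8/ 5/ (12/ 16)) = -608/ 15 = -40.53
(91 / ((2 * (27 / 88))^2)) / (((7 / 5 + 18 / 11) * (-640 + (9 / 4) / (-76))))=-2945662720 / 23687413767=-0.12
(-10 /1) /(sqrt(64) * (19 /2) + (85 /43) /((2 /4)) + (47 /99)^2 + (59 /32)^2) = -4315576320 /36068847883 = -0.12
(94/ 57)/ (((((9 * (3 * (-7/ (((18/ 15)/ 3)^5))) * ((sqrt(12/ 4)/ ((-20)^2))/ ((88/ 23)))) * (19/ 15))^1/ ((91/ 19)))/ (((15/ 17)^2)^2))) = -1376460800 * sqrt(3)/ 13176022397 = -0.18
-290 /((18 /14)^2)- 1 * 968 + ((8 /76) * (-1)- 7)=-1770677 /1539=-1150.54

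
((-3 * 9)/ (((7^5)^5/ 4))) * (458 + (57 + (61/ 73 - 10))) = -0.00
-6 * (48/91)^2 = -13824/8281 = -1.67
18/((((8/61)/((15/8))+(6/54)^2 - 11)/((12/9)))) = -296460/134861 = -2.20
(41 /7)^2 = 1681 /49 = 34.31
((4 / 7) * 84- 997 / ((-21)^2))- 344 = -131533 / 441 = -298.26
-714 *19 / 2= -6783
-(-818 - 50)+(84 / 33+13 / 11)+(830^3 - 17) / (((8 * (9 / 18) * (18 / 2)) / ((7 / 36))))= 4893336115 / 1584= 3089227.35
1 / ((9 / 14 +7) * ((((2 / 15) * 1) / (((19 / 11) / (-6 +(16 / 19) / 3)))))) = -113715 / 383702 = -0.30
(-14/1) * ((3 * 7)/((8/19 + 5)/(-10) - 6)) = 55860/1243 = 44.94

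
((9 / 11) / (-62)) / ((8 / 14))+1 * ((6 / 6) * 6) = 16305 / 2728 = 5.98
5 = 5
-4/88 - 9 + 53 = 967/22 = 43.95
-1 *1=-1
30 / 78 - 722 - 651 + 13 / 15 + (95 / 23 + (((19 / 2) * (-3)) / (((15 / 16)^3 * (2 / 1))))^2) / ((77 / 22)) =-3404207469647 / 2648953125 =-1285.11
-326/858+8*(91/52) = 5843/429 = 13.62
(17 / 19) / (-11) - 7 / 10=-1633 / 2090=-0.78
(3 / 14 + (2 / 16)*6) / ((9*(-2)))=-3 / 56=-0.05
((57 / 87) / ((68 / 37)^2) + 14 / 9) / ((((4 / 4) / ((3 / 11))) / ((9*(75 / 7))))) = 475074675 / 10325392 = 46.01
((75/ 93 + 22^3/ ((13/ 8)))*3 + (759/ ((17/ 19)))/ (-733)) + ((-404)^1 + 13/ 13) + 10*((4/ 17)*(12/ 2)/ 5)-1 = 96709154264/ 5021783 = 19257.93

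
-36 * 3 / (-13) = 108 / 13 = 8.31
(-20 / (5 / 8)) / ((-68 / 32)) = 256 / 17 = 15.06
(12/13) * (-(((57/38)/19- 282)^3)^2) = -463450060847794.84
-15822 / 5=-3164.40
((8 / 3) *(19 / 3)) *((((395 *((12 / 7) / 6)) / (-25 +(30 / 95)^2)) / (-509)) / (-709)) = -43348880 / 204369436467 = -0.00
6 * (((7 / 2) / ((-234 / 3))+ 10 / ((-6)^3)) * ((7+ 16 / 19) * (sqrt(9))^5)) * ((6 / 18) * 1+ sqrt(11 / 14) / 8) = -85824 / 247 - 16092 * sqrt(154) / 1729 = -462.96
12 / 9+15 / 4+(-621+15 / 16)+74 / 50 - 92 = -846599 / 1200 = -705.50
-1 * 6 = -6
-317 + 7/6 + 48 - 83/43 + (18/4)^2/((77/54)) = -255.56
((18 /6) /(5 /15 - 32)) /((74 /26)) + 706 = 2481473 /3515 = 705.97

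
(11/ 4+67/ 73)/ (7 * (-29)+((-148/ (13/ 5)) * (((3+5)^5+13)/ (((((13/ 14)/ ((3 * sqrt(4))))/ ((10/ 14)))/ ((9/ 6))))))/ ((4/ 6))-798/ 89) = -2301273/ 12158143212460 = -0.00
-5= -5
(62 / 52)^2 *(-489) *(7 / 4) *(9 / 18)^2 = -3289503 / 10816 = -304.13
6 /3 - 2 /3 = 4 /3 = 1.33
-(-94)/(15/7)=658/15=43.87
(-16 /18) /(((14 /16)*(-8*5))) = 8 /315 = 0.03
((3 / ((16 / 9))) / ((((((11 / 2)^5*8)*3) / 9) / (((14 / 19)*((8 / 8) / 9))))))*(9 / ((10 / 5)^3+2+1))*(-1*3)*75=-127575 / 67319318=-0.00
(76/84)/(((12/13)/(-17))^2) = 927979/3024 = 306.87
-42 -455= -497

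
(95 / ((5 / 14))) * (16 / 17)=250.35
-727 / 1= -727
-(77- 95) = 18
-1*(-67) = 67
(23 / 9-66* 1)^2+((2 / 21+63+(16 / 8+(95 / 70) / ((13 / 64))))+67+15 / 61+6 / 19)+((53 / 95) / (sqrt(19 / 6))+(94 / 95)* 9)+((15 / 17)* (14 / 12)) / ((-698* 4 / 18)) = 53* sqrt(114) / 1805+8461313352712949 / 2027422149480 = 4173.75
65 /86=0.76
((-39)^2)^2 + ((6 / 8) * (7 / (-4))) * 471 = 37005165 / 16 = 2312822.81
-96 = -96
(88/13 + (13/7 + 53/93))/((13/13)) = 9.20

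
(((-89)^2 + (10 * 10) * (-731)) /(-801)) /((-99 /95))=-6192005 /79299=-78.08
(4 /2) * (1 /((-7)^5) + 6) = 201682 /16807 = 12.00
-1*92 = -92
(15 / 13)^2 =225 / 169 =1.33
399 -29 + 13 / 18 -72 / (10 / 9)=305.92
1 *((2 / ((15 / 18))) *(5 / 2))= 6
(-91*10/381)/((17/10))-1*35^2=-1226.40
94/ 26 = 47/ 13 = 3.62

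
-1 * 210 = -210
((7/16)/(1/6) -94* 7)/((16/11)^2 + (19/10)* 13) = -3172015/129788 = -24.44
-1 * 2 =-2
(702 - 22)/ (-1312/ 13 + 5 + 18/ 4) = -17680/ 2377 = -7.44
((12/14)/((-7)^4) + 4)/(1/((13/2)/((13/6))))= 201702/16807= 12.00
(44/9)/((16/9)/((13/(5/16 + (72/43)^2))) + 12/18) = 1057628/236411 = 4.47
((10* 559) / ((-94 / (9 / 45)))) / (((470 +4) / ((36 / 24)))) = -559 / 14852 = -0.04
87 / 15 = 29 / 5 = 5.80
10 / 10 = 1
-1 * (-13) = 13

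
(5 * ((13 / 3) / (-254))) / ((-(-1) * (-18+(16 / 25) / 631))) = 0.00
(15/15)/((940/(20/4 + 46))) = 51/940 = 0.05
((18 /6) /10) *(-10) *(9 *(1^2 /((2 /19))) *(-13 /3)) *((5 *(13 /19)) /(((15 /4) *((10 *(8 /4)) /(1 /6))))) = 169 /20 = 8.45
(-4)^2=16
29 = 29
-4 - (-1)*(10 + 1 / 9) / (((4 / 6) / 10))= 443 / 3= 147.67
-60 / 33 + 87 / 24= 159 / 88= 1.81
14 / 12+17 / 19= 235 / 114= 2.06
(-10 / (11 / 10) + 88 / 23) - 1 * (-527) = 131999 / 253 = 521.74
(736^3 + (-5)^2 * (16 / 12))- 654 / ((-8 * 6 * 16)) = 153096303431 / 384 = 398688290.18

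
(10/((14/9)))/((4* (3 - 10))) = -45/196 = -0.23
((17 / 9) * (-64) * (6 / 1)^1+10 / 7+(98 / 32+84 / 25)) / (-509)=6026851 / 4275600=1.41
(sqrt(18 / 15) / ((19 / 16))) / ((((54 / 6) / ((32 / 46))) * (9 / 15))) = 256 * sqrt(30) / 11799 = 0.12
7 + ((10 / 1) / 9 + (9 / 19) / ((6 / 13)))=9.14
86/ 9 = 9.56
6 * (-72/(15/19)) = -547.20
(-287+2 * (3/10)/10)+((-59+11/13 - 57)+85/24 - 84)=-3763907/7800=-482.55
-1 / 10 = -0.10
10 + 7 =17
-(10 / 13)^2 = -0.59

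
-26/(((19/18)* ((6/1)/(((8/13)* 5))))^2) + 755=3514415/4693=748.86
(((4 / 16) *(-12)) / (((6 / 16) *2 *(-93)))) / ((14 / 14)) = 4 / 93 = 0.04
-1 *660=-660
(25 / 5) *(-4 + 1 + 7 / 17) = -220 / 17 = -12.94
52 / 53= 0.98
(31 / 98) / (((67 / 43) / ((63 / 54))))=1333 / 5628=0.24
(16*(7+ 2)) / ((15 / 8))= 384 / 5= 76.80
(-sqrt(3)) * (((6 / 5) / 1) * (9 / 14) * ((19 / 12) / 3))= -57 * sqrt(3) / 140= -0.71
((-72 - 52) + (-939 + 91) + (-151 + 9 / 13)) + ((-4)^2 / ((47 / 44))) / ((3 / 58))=-1526374 / 1833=-832.72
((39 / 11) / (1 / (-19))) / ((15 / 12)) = -2964 / 55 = -53.89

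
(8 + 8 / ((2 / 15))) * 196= 13328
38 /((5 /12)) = 91.20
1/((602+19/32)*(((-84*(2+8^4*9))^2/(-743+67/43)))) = -15941/124243504375440681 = -0.00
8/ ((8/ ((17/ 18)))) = 17/ 18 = 0.94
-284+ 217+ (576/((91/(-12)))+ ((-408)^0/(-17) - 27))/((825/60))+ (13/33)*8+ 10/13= -70.57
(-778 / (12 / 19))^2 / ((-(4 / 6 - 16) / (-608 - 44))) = -8904181603 / 138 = -64523055.09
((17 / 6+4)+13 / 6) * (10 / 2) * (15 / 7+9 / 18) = 1665 / 14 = 118.93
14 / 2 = 7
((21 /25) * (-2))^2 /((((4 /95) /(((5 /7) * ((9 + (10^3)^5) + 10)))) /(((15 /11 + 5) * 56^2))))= 52553088000000998508672 /55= 955510690909109063794.04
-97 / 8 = -12.12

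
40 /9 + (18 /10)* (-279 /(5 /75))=-67757 /9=-7528.56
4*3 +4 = 16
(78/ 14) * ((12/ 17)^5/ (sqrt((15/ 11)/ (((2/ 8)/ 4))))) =808704 * sqrt(165)/ 49694995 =0.21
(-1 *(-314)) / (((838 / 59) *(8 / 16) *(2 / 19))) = 175997 / 419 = 420.04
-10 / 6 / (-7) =5 / 21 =0.24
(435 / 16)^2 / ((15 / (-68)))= -214455 / 64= -3350.86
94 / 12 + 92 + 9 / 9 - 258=-943 / 6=-157.17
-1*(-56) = 56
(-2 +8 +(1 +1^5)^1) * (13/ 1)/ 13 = 8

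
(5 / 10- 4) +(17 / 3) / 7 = -113 / 42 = -2.69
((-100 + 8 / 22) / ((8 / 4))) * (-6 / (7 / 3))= 9864 / 77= 128.10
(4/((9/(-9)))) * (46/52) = -46/13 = -3.54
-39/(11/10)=-390/11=-35.45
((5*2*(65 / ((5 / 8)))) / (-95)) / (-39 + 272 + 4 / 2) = -208 / 4465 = -0.05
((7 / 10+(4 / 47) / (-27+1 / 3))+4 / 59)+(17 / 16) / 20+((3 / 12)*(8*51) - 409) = -271693899 / 887360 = -306.18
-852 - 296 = -1148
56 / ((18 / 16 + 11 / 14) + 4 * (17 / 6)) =9408 / 2225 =4.23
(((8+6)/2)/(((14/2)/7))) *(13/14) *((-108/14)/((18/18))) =-351/7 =-50.14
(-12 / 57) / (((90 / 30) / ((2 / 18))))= -4 / 513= -0.01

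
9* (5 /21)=15 /7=2.14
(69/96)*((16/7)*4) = 46/7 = 6.57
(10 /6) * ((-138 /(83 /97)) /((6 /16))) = -178480 /249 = -716.79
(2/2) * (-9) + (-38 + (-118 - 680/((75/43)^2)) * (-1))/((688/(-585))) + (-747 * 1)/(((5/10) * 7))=-7231703/15050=-480.51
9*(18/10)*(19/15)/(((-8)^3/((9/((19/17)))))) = -4131/12800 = -0.32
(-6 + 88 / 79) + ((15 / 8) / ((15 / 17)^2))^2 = 1039759 / 1137600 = 0.91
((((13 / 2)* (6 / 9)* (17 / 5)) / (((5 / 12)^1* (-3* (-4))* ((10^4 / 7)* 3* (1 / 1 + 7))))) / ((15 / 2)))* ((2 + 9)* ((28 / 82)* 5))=119119 / 553500000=0.00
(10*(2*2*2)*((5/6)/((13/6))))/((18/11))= 2200/117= 18.80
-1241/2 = -620.50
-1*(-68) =68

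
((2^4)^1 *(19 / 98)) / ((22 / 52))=3952 / 539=7.33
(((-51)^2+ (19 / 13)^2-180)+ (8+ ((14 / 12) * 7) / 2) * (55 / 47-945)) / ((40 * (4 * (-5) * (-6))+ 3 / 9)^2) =-642058620 / 1647289246343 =-0.00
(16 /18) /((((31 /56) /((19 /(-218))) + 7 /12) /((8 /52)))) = -4256 /179517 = -0.02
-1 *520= -520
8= 8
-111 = -111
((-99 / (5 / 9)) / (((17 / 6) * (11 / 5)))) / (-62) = 243 / 527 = 0.46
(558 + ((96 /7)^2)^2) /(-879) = -28758138 /703493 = -40.88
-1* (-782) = 782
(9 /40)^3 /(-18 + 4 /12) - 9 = -30530187 /3392000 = -9.00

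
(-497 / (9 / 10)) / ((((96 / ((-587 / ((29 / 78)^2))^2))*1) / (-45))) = 3301488381739275 / 707281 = 4667859566.06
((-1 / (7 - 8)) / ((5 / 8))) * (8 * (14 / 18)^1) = 448 / 45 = 9.96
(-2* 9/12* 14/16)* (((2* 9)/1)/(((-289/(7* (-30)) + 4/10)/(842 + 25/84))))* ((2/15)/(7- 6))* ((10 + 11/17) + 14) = -1867666941/50728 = -36817.28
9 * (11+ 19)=270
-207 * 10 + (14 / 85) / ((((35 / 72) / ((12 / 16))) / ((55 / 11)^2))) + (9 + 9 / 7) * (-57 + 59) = -243126 / 119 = -2043.08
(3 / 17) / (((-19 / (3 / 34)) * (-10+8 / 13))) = 117 / 1339804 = 0.00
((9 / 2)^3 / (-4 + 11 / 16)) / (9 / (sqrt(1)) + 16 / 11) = -16038 / 6095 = -2.63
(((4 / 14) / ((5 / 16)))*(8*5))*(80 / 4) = 5120 / 7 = 731.43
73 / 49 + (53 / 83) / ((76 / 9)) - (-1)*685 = 212211877 / 309092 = 686.57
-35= -35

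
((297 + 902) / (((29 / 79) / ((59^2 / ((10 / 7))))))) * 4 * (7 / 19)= 32312932498 / 2755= 11728832.12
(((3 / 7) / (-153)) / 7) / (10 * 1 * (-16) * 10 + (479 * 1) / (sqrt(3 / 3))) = 0.00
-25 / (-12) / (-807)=-25 / 9684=-0.00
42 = 42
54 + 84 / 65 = 55.29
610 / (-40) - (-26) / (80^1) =-597 / 40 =-14.92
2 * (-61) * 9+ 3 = -1095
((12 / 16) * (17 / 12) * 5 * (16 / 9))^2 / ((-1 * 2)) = -7225 / 162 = -44.60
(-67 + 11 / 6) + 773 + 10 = 4307 / 6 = 717.83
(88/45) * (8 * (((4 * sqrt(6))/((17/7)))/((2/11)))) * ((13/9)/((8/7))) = 438.75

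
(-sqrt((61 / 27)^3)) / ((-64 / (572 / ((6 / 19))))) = 165737 * sqrt(183) / 23328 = 96.11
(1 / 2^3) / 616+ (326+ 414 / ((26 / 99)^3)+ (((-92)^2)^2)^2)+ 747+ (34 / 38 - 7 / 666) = 351561419457406354914901331 / 68501264832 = 5132188731399545.13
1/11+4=45/11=4.09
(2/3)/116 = 1/174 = 0.01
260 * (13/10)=338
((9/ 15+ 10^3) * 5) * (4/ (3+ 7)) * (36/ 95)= 360216/ 475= 758.35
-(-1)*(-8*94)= -752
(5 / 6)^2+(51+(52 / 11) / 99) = 225389 / 4356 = 51.74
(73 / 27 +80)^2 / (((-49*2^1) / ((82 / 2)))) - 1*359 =-4695623 / 1458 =-3220.59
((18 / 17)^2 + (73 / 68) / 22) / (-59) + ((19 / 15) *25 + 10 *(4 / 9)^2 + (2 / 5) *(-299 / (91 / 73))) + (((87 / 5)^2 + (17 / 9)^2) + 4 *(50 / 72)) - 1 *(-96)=7290836569129 / 21269417400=342.78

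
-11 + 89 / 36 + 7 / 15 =-1451 / 180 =-8.06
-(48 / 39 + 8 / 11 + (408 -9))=-57337 / 143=-400.96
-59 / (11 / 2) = -118 / 11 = -10.73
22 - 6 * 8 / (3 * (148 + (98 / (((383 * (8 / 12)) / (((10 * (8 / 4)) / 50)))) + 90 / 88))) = 275182842 / 12569591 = 21.89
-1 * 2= -2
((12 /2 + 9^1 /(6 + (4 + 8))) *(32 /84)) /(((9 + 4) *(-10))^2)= 1 /6825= 0.00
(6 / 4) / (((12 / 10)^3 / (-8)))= -6.94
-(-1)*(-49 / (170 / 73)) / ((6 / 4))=-3577 / 255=-14.03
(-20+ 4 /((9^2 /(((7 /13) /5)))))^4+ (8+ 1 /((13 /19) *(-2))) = 245641218509949705137 /1536821748101250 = 159837.16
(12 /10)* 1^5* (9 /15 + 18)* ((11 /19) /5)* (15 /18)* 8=8184 /475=17.23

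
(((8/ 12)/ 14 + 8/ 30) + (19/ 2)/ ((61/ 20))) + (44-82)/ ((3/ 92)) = -7441997/ 6405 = -1161.90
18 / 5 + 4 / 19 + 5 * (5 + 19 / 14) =47343 / 1330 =35.60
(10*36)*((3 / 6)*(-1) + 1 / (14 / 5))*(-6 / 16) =135 / 7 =19.29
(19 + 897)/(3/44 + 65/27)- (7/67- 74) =87470827/197047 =443.91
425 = 425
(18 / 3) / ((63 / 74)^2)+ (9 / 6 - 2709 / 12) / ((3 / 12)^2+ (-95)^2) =1576732828 / 191042523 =8.25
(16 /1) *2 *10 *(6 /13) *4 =7680 /13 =590.77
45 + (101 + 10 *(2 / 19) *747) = 17714 / 19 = 932.32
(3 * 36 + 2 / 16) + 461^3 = 783778313 / 8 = 97972289.12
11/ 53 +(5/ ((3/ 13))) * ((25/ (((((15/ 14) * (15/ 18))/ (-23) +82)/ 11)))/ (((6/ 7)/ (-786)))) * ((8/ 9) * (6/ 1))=-8951521358483/ 25177491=-355536.67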